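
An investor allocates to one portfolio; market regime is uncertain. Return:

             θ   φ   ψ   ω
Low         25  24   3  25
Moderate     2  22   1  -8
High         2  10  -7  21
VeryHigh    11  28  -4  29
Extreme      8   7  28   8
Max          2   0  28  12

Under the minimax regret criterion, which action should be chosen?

Column bests: θ=25, φ=28, ψ=28, ω=29.
Low regrets: 0, 4, 25, 4 → max 25
Moderate regrets: 23, 6, 27, 37 → max 37
High regrets: 23, 18, 35, 8 → max 35
VeryHigh regrets: 14, 0, 32, 0 → max 32
Extreme regrets: 17, 21, 0, 21 → max 21
Max regrets: 23, 28, 0, 17 → max 28
Smallest max regret = 21 → Extreme.

Extreme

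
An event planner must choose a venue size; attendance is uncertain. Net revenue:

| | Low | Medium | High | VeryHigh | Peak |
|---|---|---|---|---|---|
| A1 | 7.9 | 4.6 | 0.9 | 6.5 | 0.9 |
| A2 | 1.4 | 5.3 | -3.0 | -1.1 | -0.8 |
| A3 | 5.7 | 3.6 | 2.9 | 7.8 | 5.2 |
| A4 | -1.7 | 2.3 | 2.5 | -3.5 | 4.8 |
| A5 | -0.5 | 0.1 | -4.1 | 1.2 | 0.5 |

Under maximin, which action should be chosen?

Row minima: A1=0.9, A2=-3.0, A3=2.9, A4=-3.5, A5=-4.1
Best worst-case = 2.9 → A3.

A3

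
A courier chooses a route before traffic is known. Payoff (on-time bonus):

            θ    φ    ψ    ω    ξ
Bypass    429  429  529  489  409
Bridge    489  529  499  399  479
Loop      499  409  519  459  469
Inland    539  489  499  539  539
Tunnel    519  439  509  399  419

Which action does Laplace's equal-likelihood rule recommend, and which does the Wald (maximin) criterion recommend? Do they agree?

laplace → Inland; maximin → Inland (agree)

Row averages: Bypass=457, Bridge=479, Loop=471, Inland=521, Tunnel=457
Highest average = 521 → Inland.
Row minima: Bypass=409, Bridge=399, Loop=409, Inland=489, Tunnel=399
Best worst-case = 489 → Inland.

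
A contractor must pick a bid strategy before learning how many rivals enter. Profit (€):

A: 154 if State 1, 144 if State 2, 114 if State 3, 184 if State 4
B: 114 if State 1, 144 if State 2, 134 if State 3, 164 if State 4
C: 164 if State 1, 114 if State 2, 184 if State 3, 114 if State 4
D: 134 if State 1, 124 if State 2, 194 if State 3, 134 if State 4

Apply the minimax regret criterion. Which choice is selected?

Column bests: State 1=164, State 2=144, State 3=194, State 4=184.
A regrets: 10, 0, 80, 0 → max 80
B regrets: 50, 0, 60, 20 → max 60
C regrets: 0, 30, 10, 70 → max 70
D regrets: 30, 20, 0, 50 → max 50
Smallest max regret = 50 → D.

D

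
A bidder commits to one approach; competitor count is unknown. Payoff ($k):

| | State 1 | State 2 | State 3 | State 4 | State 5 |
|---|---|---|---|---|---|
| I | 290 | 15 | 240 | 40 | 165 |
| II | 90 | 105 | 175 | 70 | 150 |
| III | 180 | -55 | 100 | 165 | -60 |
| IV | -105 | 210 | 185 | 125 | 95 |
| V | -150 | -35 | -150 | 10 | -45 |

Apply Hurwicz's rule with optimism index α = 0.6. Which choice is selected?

I: 0.6·290 + 0.4·15 = 180
II: 0.6·175 + 0.4·70 = 133
III: 0.6·180 + 0.4·(-60) = 84
IV: 0.6·210 + 0.4·(-105) = 84
V: 0.6·10 + 0.4·(-150) = -54
Highest Hurwicz score = 180 → I.

I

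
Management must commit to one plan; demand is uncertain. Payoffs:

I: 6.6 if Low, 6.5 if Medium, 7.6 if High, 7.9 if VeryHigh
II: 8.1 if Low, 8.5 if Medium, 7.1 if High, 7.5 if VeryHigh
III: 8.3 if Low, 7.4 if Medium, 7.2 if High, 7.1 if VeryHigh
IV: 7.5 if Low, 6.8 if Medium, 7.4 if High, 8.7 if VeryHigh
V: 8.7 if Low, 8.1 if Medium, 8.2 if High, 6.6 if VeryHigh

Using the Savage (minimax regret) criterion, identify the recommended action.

Column bests: Low=8.7, Medium=8.5, High=8.2, VeryHigh=8.7.
I regrets: 2.1, 2.0, 0.6, 0.8 → max 2.1
II regrets: 0.6, 0.0, 1.1, 1.2 → max 1.2
III regrets: 0.4, 1.1, 1.0, 1.6 → max 1.6
IV regrets: 1.2, 1.7, 0.8, 0.0 → max 1.7
V regrets: 0.0, 0.4, 0.0, 2.1 → max 2.1
Smallest max regret = 1.2 → II.

II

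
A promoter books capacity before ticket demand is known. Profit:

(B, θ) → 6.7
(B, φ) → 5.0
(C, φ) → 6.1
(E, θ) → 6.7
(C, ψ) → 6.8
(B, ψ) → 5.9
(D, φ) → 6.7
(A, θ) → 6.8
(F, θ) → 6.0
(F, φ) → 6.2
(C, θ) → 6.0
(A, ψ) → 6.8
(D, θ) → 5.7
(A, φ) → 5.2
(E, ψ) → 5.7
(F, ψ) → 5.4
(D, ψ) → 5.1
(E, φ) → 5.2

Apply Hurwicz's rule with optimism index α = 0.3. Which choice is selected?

C

A: 0.3·6.8 + 0.7·5.2 = 5.68
B: 0.3·6.7 + 0.7·5.0 = 5.51
C: 0.3·6.8 + 0.7·6.0 = 6.24
D: 0.3·6.7 + 0.7·5.1 = 5.58
E: 0.3·6.7 + 0.7·5.2 = 5.65
F: 0.3·6.2 + 0.7·5.4 = 5.64
Highest Hurwicz score = 6.24 → C.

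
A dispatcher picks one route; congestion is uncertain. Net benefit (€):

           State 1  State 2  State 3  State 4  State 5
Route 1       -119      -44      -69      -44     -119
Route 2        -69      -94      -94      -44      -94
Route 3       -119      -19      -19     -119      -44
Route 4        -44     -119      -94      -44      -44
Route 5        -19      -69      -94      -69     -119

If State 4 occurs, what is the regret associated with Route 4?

0

Best payoff under State 4 is -44.
Regret = -44 − (-44) = 0.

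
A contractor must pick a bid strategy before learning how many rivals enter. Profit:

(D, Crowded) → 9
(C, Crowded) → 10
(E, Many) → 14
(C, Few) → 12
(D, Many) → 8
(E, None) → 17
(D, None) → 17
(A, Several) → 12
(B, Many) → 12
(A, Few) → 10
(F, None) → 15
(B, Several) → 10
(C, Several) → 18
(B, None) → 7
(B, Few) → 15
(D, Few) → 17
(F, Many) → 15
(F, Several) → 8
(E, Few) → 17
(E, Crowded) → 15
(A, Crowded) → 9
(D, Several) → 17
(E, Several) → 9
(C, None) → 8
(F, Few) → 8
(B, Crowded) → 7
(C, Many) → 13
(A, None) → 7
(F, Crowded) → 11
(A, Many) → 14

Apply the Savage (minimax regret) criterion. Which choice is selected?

Column bests: None=17, Few=17, Several=18, Many=15, Crowded=15.
A regrets: 10, 7, 6, 1, 6 → max 10
B regrets: 10, 2, 8, 3, 8 → max 10
C regrets: 9, 5, 0, 2, 5 → max 9
D regrets: 0, 0, 1, 7, 6 → max 7
E regrets: 0, 0, 9, 1, 0 → max 9
F regrets: 2, 9, 10, 0, 4 → max 10
Smallest max regret = 7 → D.

D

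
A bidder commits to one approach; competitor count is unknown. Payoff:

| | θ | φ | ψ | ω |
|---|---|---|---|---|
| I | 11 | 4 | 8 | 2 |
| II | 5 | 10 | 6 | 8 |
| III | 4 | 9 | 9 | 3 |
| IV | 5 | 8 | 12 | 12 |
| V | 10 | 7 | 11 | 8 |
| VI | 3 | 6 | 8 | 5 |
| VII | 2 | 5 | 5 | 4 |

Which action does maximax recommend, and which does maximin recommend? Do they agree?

Row maxima: I=11, II=10, III=9, IV=12, V=11, VI=8, VII=5
Best best-case = 12 → IV.
Row minima: I=2, II=5, III=3, IV=5, V=7, VI=3, VII=2
Best worst-case = 7 → V.

maximax → IV; maximin → V (disagree)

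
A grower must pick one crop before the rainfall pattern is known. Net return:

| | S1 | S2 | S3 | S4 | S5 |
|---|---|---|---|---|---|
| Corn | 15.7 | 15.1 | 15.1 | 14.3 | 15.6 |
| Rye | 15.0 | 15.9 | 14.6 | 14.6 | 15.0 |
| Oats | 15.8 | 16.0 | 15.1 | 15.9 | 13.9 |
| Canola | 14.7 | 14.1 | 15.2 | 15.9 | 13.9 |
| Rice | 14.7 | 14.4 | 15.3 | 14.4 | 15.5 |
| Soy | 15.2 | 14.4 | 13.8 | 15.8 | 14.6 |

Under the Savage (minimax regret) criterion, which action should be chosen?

Column bests: S1=15.8, S2=16.0, S3=15.3, S4=15.9, S5=15.6.
Corn regrets: 0.1, 0.9, 0.2, 1.6, 0.0 → max 1.6
Rye regrets: 0.8, 0.1, 0.7, 1.3, 0.6 → max 1.3
Oats regrets: 0.0, 0.0, 0.2, 0.0, 1.7 → max 1.7
Canola regrets: 1.1, 1.9, 0.1, 0.0, 1.7 → max 1.9
Rice regrets: 1.1, 1.6, 0.0, 1.5, 0.1 → max 1.6
Soy regrets: 0.6, 1.6, 1.5, 0.1, 1.0 → max 1.6
Smallest max regret = 1.3 → Rye.

Rye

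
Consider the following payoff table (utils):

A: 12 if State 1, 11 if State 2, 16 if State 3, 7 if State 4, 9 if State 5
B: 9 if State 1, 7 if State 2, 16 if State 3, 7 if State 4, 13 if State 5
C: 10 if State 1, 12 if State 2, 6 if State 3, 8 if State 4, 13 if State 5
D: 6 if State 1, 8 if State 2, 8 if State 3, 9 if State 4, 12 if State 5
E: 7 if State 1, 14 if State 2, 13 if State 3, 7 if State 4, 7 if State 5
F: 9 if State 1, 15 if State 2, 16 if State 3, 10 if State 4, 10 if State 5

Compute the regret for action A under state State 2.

4

Best payoff under State 2 is 15.
Regret = 15 − 11 = 4.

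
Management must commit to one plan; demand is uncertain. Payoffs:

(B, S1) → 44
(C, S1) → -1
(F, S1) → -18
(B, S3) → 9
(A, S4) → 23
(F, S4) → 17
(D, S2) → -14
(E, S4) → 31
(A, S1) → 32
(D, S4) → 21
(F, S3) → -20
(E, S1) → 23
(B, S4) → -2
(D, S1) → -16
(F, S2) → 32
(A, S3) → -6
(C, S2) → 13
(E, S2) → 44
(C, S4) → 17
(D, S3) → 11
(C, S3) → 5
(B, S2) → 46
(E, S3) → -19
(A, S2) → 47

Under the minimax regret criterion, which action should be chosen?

A

Column bests: S1=44, S2=47, S3=11, S4=31.
A regrets: 12, 0, 17, 8 → max 17
B regrets: 0, 1, 2, 33 → max 33
C regrets: 45, 34, 6, 14 → max 45
D regrets: 60, 61, 0, 10 → max 61
E regrets: 21, 3, 30, 0 → max 30
F regrets: 62, 15, 31, 14 → max 62
Smallest max regret = 17 → A.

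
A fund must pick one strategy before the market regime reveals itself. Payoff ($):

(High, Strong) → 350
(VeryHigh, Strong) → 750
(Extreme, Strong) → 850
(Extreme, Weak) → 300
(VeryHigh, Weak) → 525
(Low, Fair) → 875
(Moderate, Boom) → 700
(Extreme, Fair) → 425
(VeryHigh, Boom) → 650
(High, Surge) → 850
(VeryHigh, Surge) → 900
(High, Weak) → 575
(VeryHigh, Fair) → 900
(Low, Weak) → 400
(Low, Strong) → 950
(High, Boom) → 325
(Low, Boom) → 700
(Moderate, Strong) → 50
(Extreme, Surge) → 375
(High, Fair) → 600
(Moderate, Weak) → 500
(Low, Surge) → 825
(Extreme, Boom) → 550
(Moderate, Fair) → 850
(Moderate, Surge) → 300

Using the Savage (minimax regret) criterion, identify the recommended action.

Column bests: Weak=575, Fair=900, Strong=950, Boom=700, Surge=900.
Low regrets: 175, 25, 0, 0, 75 → max 175
Moderate regrets: 75, 50, 900, 0, 600 → max 900
High regrets: 0, 300, 600, 375, 50 → max 600
VeryHigh regrets: 50, 0, 200, 50, 0 → max 200
Extreme regrets: 275, 475, 100, 150, 525 → max 525
Smallest max regret = 175 → Low.

Low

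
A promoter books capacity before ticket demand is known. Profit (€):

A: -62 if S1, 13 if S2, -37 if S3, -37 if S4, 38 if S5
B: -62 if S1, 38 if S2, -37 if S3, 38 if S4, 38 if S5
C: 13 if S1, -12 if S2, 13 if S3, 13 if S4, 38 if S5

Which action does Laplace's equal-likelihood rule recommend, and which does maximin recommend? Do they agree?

Row averages: A=-17, B=3, C=13
Highest average = 13 → C.
Row minima: A=-62, B=-62, C=-12
Best worst-case = -12 → C.

laplace → C; maximin → C (agree)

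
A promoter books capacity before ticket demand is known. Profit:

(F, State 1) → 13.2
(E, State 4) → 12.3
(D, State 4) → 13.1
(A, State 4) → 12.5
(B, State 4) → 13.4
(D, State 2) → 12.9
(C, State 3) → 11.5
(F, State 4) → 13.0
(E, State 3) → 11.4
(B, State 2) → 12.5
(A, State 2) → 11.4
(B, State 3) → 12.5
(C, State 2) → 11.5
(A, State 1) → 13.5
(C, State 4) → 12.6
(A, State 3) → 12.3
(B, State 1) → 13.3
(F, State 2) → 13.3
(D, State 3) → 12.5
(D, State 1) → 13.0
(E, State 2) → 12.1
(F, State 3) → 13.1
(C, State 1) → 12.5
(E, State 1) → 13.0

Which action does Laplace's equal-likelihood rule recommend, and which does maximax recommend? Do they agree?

Row averages: A=12.425, B=12.925, C=12.025, D=12.875, E=12.2, F=13.15
Highest average = 13.15 → F.
Row maxima: A=13.5, B=13.4, C=12.6, D=13.1, E=13.0, F=13.3
Best best-case = 13.5 → A.

laplace → F; maximax → A (disagree)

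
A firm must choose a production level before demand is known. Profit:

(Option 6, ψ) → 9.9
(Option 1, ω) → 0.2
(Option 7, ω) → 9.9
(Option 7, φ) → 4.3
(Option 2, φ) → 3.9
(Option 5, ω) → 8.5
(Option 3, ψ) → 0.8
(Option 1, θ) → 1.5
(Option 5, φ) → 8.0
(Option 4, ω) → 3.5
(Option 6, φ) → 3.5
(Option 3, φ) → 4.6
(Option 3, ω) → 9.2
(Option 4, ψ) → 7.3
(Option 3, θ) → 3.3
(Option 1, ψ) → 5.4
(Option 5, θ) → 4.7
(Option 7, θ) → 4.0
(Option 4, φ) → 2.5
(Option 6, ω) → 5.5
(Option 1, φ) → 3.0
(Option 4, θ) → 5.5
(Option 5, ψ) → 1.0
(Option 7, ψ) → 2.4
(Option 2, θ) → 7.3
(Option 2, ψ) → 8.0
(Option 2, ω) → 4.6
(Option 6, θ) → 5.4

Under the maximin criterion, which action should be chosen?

Row minima: Option 1=0.2, Option 2=3.9, Option 3=0.8, Option 4=2.5, Option 5=1.0, Option 6=3.5, Option 7=2.4
Best worst-case = 3.9 → Option 2.

Option 2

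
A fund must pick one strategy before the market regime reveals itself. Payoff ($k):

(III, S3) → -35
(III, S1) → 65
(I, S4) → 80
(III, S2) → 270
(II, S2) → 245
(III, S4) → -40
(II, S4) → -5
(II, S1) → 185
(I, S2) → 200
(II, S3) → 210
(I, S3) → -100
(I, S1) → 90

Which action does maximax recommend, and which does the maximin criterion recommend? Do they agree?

maximax → III; maximin → II (disagree)

Row maxima: I=200, II=245, III=270
Best best-case = 270 → III.
Row minima: I=-100, II=-5, III=-40
Best worst-case = -5 → II.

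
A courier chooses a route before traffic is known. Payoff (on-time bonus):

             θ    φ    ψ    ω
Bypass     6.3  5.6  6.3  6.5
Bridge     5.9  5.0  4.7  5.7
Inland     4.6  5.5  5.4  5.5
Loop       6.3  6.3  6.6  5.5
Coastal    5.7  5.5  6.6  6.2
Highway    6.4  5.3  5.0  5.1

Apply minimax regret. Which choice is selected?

Column bests: θ=6.4, φ=6.3, ψ=6.6, ω=6.5.
Bypass regrets: 0.1, 0.7, 0.3, 0.0 → max 0.7
Bridge regrets: 0.5, 1.3, 1.9, 0.8 → max 1.9
Inland regrets: 1.8, 0.8, 1.2, 1.0 → max 1.8
Loop regrets: 0.1, 0.0, 0.0, 1.0 → max 1.0
Coastal regrets: 0.7, 0.8, 0.0, 0.3 → max 0.8
Highway regrets: 0.0, 1.0, 1.6, 1.4 → max 1.6
Smallest max regret = 0.7 → Bypass.

Bypass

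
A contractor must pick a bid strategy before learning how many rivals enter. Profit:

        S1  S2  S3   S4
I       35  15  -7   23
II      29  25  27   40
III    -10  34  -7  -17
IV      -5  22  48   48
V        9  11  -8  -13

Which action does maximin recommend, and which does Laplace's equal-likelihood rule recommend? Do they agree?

maximin → II; laplace → II (agree)

Row minima: I=-7, II=25, III=-17, IV=-5, V=-13
Best worst-case = 25 → II.
Row averages: I=16.5, II=30.25, III=0, IV=28.25, V=-0.25
Highest average = 30.25 → II.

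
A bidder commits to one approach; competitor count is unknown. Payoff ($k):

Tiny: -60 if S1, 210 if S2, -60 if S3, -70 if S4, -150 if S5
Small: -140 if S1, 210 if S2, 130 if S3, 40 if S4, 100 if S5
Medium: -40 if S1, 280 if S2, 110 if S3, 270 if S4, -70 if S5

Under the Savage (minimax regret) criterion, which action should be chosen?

Medium

Column bests: S1=-40, S2=280, S3=130, S4=270, S5=100.
Tiny regrets: 20, 70, 190, 340, 250 → max 340
Small regrets: 100, 70, 0, 230, 0 → max 230
Medium regrets: 0, 0, 20, 0, 170 → max 170
Smallest max regret = 170 → Medium.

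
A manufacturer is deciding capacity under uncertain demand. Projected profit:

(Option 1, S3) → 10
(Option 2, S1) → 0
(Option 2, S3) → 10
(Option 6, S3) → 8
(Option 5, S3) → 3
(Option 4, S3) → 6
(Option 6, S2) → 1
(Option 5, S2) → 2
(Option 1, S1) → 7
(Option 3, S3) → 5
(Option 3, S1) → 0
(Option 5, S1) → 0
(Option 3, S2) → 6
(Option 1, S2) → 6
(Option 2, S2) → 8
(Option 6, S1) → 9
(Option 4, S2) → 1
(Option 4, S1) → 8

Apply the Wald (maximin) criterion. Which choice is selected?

Option 1

Row minima: Option 1=6, Option 2=0, Option 3=0, Option 4=1, Option 5=0, Option 6=1
Best worst-case = 6 → Option 1.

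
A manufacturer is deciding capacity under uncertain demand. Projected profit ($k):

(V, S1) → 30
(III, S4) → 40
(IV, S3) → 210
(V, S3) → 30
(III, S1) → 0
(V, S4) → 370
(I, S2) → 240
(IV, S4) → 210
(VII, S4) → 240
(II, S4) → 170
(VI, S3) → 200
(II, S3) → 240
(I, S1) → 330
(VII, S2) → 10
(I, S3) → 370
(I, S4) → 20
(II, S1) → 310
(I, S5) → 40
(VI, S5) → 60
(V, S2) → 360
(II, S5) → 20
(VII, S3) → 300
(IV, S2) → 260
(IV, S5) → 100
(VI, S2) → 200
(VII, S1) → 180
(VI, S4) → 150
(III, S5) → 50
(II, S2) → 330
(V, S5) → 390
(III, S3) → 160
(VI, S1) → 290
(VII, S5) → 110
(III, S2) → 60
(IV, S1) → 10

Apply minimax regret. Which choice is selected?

Column bests: S1=330, S2=360, S3=370, S4=370, S5=390.
I regrets: 0, 120, 0, 350, 350 → max 350
II regrets: 20, 30, 130, 200, 370 → max 370
III regrets: 330, 300, 210, 330, 340 → max 340
IV regrets: 320, 100, 160, 160, 290 → max 320
V regrets: 300, 0, 340, 0, 0 → max 340
VI regrets: 40, 160, 170, 220, 330 → max 330
VII regrets: 150, 350, 70, 130, 280 → max 350
Smallest max regret = 320 → IV.

IV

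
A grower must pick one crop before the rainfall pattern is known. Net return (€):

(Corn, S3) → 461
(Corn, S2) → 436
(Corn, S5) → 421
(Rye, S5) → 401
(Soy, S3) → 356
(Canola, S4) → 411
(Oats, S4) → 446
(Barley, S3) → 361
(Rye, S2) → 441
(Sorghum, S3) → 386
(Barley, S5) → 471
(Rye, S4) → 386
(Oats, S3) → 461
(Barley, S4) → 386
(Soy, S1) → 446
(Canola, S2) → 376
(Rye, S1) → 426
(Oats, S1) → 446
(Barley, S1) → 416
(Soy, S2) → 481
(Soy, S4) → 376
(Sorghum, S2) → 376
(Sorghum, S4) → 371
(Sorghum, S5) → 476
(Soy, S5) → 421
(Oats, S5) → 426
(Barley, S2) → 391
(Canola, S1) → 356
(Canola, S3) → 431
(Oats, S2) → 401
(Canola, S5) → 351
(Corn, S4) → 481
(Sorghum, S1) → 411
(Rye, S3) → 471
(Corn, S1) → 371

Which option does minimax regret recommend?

Corn

Column bests: S1=446, S2=481, S3=471, S4=481, S5=476.
Canola regrets: 90, 105, 40, 70, 125 → max 125
Rye regrets: 20, 40, 0, 95, 75 → max 95
Oats regrets: 0, 80, 10, 35, 50 → max 80
Soy regrets: 0, 0, 115, 105, 55 → max 115
Barley regrets: 30, 90, 110, 95, 5 → max 110
Sorghum regrets: 35, 105, 85, 110, 0 → max 110
Corn regrets: 75, 45, 10, 0, 55 → max 75
Smallest max regret = 75 → Corn.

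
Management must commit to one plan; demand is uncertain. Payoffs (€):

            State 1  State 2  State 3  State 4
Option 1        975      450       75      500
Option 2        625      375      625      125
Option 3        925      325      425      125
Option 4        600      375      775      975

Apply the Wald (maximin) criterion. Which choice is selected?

Option 4

Row minima: Option 1=75, Option 2=125, Option 3=125, Option 4=375
Best worst-case = 375 → Option 4.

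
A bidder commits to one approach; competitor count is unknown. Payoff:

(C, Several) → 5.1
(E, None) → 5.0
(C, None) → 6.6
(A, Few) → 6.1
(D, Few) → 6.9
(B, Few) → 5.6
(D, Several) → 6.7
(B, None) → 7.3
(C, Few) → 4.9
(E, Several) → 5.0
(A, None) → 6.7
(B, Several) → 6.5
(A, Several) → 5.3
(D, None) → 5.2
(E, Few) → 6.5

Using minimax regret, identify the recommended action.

Column bests: None=7.3, Few=6.9, Several=6.7.
A regrets: 0.6, 0.8, 1.4 → max 1.4
B regrets: 0.0, 1.3, 0.2 → max 1.3
C regrets: 0.7, 2.0, 1.6 → max 2.0
D regrets: 2.1, 0.0, 0.0 → max 2.1
E regrets: 2.3, 0.4, 1.7 → max 2.3
Smallest max regret = 1.3 → B.

B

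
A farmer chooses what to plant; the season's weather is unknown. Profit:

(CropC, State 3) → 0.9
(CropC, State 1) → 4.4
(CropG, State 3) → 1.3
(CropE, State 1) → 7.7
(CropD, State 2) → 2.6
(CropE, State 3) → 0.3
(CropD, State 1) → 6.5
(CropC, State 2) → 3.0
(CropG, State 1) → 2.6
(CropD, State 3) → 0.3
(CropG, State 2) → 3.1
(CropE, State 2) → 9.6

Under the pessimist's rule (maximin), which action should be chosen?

CropG

Row minima: CropG=1.3, CropD=0.3, CropE=0.3, CropC=0.9
Best worst-case = 1.3 → CropG.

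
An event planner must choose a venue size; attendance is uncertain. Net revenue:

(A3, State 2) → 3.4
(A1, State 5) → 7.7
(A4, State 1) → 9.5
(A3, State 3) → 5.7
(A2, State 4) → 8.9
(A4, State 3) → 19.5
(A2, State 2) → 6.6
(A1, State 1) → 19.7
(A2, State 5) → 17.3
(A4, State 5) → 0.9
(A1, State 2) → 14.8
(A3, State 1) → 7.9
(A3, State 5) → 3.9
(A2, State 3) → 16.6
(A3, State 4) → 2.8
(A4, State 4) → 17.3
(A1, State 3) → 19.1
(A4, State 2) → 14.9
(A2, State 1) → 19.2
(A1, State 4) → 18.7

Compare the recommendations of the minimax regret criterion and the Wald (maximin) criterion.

minimax regret → A1; maximin → A1 (agree)

Column bests: State 1=19.7, State 2=14.9, State 3=19.5, State 4=18.7, State 5=17.3.
A1 regrets: 0.0, 0.1, 0.4, 0.0, 9.6 → max 9.6
A2 regrets: 0.5, 8.3, 2.9, 9.8, 0.0 → max 9.8
A3 regrets: 11.8, 11.5, 13.8, 15.9, 13.4 → max 15.9
A4 regrets: 10.2, 0.0, 0.0, 1.4, 16.4 → max 16.4
Smallest max regret = 9.6 → A1.
Row minima: A1=7.7, A2=6.6, A3=2.8, A4=0.9
Best worst-case = 7.7 → A1.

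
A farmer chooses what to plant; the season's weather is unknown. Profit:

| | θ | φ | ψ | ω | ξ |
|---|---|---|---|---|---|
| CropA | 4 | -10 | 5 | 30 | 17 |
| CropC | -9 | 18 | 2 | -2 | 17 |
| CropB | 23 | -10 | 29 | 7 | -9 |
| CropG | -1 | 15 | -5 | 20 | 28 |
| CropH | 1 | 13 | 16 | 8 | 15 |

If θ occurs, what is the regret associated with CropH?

Best payoff under θ is 23.
Regret = 23 − 1 = 22.

22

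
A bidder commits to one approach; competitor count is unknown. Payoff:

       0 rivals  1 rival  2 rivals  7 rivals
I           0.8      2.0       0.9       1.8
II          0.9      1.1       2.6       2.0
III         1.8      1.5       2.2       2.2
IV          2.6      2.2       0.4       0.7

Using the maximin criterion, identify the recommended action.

Row minima: I=0.8, II=0.9, III=1.5, IV=0.4
Best worst-case = 1.5 → III.

III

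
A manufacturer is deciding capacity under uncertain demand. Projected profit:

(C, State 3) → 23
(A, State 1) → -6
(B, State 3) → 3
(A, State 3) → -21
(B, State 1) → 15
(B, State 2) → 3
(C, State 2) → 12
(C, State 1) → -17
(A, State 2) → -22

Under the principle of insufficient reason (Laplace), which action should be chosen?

Row averages: A=-49/3, B=7, C=6
Highest average = 7 → B.

B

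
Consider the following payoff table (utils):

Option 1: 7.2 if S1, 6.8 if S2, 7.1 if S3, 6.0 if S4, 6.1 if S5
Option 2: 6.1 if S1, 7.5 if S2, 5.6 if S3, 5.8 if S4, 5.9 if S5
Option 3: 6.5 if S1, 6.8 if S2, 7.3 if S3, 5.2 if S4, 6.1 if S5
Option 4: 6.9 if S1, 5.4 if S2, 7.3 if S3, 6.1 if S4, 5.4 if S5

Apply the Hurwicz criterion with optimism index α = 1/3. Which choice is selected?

Option 1: 1/3·7.2 + 2/3·6.0 = 6.4
Option 2: 1/3·7.5 + 2/3·5.6 = 187/30
Option 3: 1/3·7.3 + 2/3·5.2 = 5.9
Option 4: 1/3·7.3 + 2/3·5.4 = 181/30
Highest Hurwicz score = 6.4 → Option 1.

Option 1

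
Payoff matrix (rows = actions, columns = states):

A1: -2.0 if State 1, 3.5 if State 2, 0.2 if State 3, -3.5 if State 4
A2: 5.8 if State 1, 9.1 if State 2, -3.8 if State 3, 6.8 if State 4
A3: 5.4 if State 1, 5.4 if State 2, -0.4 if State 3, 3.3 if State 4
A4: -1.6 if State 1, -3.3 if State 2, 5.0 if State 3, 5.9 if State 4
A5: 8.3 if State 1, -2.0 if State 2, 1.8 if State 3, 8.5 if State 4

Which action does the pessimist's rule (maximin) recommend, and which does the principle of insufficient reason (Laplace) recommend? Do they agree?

maximin → A3; laplace → A2 (disagree)

Row minima: A1=-3.5, A2=-3.8, A3=-0.4, A4=-3.3, A5=-2.0
Best worst-case = -0.4 → A3.
Row averages: A1=-0.45, A2=4.475, A3=3.425, A4=1.5, A5=4.15
Highest average = 4.475 → A2.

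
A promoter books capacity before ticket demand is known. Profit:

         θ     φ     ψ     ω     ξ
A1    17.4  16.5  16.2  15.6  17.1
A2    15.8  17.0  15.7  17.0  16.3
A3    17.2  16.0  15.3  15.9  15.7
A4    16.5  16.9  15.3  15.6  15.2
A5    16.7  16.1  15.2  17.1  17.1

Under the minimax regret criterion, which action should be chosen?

Column bests: θ=17.4, φ=17.0, ψ=16.2, ω=17.1, ξ=17.1.
A1 regrets: 0.0, 0.5, 0.0, 1.5, 0.0 → max 1.5
A2 regrets: 1.6, 0.0, 0.5, 0.1, 0.8 → max 1.6
A3 regrets: 0.2, 1.0, 0.9, 1.2, 1.4 → max 1.4
A4 regrets: 0.9, 0.1, 0.9, 1.5, 1.9 → max 1.9
A5 regrets: 0.7, 0.9, 1.0, 0.0, 0.0 → max 1.0
Smallest max regret = 1.0 → A5.

A5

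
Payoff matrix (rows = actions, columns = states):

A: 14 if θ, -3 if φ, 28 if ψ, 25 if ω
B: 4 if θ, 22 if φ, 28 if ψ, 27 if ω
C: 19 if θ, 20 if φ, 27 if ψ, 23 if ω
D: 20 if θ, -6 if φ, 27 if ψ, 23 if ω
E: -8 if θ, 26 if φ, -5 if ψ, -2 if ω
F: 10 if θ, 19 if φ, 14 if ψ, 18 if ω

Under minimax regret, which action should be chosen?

Column bests: θ=20, φ=26, ψ=28, ω=27.
A regrets: 6, 29, 0, 2 → max 29
B regrets: 16, 4, 0, 0 → max 16
C regrets: 1, 6, 1, 4 → max 6
D regrets: 0, 32, 1, 4 → max 32
E regrets: 28, 0, 33, 29 → max 33
F regrets: 10, 7, 14, 9 → max 14
Smallest max regret = 6 → C.

C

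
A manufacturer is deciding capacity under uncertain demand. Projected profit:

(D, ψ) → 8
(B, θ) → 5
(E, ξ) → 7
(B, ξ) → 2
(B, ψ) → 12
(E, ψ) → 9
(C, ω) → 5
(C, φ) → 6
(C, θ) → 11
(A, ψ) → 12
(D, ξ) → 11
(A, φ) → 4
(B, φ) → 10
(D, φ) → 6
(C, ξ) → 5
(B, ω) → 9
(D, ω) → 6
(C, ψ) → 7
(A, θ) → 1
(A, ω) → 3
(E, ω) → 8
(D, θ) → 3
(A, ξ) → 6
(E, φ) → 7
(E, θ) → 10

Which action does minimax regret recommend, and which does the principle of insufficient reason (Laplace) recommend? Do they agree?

Column bests: θ=11, φ=10, ψ=12, ω=9, ξ=11.
A regrets: 10, 6, 0, 6, 5 → max 10
B regrets: 6, 0, 0, 0, 9 → max 9
C regrets: 0, 4, 5, 4, 6 → max 6
D regrets: 8, 4, 4, 3, 0 → max 8
E regrets: 1, 3, 3, 1, 4 → max 4
Smallest max regret = 4 → E.
Row averages: A=5.2, B=7.6, C=6.8, D=6.8, E=8.2
Highest average = 8.2 → E.

minimax regret → E; laplace → E (agree)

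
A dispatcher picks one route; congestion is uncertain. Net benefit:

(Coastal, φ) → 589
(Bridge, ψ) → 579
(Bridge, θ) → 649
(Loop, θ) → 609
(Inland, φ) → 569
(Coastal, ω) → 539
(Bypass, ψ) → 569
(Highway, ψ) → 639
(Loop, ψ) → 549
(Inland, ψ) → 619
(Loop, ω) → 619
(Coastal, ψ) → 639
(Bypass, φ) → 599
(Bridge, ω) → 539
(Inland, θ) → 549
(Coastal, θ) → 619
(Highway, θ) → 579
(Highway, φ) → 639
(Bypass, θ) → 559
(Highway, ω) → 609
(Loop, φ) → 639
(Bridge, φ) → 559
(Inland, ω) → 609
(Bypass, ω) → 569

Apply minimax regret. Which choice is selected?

Column bests: θ=649, φ=639, ψ=639, ω=619.
Bypass regrets: 90, 40, 70, 50 → max 90
Highway regrets: 70, 0, 0, 10 → max 70
Inland regrets: 100, 70, 20, 10 → max 100
Loop regrets: 40, 0, 90, 0 → max 90
Coastal regrets: 30, 50, 0, 80 → max 80
Bridge regrets: 0, 80, 60, 80 → max 80
Smallest max regret = 70 → Highway.

Highway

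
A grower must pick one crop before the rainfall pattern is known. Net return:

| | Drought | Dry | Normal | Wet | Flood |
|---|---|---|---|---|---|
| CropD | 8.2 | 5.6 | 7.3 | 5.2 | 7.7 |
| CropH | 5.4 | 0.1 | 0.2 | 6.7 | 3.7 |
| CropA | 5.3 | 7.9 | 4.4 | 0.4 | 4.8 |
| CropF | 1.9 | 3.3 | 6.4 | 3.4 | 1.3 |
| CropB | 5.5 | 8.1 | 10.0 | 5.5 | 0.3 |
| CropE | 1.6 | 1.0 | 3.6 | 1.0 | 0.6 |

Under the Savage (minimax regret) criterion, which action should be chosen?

Column bests: Drought=8.2, Dry=8.1, Normal=10.0, Wet=6.7, Flood=7.7.
CropD regrets: 0.0, 2.5, 2.7, 1.5, 0.0 → max 2.7
CropH regrets: 2.8, 8.0, 9.8, 0.0, 4.0 → max 9.8
CropA regrets: 2.9, 0.2, 5.6, 6.3, 2.9 → max 6.3
CropF regrets: 6.3, 4.8, 3.6, 3.3, 6.4 → max 6.4
CropB regrets: 2.7, 0.0, 0.0, 1.2, 7.4 → max 7.4
CropE regrets: 6.6, 7.1, 6.4, 5.7, 7.1 → max 7.1
Smallest max regret = 2.7 → CropD.

CropD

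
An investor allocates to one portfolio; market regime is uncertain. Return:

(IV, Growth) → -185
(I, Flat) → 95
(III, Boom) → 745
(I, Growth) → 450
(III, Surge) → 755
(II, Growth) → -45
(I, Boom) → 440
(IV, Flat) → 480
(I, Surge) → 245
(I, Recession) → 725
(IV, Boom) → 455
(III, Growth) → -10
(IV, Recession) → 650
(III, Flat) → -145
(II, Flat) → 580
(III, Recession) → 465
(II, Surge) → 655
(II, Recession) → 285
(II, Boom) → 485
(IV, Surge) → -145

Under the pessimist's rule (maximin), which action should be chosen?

I

Row minima: I=95, II=-45, III=-145, IV=-185
Best worst-case = 95 → I.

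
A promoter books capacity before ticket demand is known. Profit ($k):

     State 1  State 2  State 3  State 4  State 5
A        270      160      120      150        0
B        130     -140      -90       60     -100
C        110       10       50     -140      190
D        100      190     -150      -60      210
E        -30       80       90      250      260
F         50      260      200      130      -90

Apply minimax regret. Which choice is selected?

Column bests: State 1=270, State 2=260, State 3=200, State 4=250, State 5=260.
A regrets: 0, 100, 80, 100, 260 → max 260
B regrets: 140, 400, 290, 190, 360 → max 400
C regrets: 160, 250, 150, 390, 70 → max 390
D regrets: 170, 70, 350, 310, 50 → max 350
E regrets: 300, 180, 110, 0, 0 → max 300
F regrets: 220, 0, 0, 120, 350 → max 350
Smallest max regret = 260 → A.

A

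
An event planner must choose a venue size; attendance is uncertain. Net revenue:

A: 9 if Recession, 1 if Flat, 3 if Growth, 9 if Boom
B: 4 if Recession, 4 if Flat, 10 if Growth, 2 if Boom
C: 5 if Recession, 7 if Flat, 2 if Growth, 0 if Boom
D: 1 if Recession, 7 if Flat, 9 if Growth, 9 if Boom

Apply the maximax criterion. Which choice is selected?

Row maxima: A=9, B=10, C=7, D=9
Best best-case = 10 → B.

B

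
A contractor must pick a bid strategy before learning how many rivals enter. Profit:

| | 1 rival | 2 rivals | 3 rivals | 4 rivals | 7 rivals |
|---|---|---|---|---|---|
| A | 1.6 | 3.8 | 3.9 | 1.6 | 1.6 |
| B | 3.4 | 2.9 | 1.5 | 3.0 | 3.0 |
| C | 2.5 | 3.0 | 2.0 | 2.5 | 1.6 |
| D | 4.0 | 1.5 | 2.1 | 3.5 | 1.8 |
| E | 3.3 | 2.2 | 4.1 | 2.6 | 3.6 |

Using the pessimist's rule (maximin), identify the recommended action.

Row minima: A=1.6, B=1.5, C=1.6, D=1.5, E=2.2
Best worst-case = 2.2 → E.

E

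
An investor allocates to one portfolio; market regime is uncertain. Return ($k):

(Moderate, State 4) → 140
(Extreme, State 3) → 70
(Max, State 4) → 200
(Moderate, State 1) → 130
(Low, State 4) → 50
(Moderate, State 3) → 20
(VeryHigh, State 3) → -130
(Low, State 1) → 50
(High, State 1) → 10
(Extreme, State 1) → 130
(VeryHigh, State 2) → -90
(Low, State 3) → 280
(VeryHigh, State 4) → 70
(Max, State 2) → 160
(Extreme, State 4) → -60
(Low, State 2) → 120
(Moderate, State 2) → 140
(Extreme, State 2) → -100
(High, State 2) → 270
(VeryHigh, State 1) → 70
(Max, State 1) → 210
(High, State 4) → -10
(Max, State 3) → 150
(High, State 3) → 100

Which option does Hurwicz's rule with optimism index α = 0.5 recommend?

Low: 0.5·280 + 0.5·50 = 165
Moderate: 0.5·140 + 0.5·20 = 80
High: 0.5·270 + 0.5·(-10) = 130
VeryHigh: 0.5·70 + 0.5·(-130) = -30
Extreme: 0.5·130 + 0.5·(-100) = 15
Max: 0.5·210 + 0.5·150 = 180
Highest Hurwicz score = 180 → Max.

Max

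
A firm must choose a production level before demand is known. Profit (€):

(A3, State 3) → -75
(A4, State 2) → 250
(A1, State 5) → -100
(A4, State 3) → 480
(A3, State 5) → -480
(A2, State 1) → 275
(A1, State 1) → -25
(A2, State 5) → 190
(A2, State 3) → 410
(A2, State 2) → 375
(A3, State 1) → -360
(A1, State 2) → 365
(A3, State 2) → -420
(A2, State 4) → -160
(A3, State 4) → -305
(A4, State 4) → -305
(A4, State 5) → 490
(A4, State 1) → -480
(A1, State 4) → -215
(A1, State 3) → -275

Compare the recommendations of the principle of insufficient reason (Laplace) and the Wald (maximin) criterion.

Row averages: A1=-50, A2=218, A3=-328, A4=87
Highest average = 218 → A2.
Row minima: A1=-275, A2=-160, A3=-480, A4=-480
Best worst-case = -160 → A2.

laplace → A2; maximin → A2 (agree)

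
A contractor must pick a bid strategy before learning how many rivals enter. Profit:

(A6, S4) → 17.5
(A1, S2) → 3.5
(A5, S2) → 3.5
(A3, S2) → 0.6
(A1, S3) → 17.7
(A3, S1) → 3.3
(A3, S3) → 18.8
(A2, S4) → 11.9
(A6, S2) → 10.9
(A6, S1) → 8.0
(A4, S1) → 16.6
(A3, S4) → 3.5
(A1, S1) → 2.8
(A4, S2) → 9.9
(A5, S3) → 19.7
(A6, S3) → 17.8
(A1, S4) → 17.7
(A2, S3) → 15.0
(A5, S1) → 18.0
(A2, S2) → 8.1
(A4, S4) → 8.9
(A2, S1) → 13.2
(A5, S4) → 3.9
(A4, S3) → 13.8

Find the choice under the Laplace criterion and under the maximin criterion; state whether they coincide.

laplace → A6; maximin → A4 (disagree)

Row averages: A1=10.425, A2=12.05, A3=6.55, A4=12.3, A5=11.275, A6=13.55
Highest average = 13.55 → A6.
Row minima: A1=2.8, A2=8.1, A3=0.6, A4=8.9, A5=3.5, A6=8.0
Best worst-case = 8.9 → A4.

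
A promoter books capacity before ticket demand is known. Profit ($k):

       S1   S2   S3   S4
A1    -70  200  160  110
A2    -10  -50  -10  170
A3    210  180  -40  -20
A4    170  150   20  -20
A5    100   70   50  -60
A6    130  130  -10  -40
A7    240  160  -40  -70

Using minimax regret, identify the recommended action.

Column bests: S1=240, S2=200, S3=160, S4=170.
A1 regrets: 310, 0, 0, 60 → max 310
A2 regrets: 250, 250, 170, 0 → max 250
A3 regrets: 30, 20, 200, 190 → max 200
A4 regrets: 70, 50, 140, 190 → max 190
A5 regrets: 140, 130, 110, 230 → max 230
A6 regrets: 110, 70, 170, 210 → max 210
A7 regrets: 0, 40, 200, 240 → max 240
Smallest max regret = 190 → A4.

A4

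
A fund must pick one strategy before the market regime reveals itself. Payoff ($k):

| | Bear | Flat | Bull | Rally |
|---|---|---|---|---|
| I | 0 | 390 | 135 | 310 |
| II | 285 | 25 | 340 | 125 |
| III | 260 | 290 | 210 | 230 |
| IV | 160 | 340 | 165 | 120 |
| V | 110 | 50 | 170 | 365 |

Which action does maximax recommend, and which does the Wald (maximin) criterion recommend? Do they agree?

Row maxima: I=390, II=340, III=290, IV=340, V=365
Best best-case = 390 → I.
Row minima: I=0, II=25, III=210, IV=120, V=50
Best worst-case = 210 → III.

maximax → I; maximin → III (disagree)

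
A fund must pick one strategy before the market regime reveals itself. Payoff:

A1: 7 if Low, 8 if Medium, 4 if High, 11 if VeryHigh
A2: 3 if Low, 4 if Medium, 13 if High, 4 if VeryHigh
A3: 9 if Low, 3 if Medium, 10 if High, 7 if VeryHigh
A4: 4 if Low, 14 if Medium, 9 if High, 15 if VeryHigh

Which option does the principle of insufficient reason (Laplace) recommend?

A4

Row averages: A1=7.5, A2=6, A3=7.25, A4=10.5
Highest average = 10.5 → A4.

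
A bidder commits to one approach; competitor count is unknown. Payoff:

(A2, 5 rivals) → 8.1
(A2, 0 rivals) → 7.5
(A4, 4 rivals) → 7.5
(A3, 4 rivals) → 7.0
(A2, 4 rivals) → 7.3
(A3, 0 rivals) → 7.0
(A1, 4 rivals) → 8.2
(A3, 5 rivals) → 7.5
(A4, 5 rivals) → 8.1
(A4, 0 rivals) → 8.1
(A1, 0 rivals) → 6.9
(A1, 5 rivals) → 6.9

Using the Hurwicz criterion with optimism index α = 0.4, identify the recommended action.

A1: 0.4·8.2 + 0.6·6.9 = 7.42
A2: 0.4·8.1 + 0.6·7.3 = 7.62
A3: 0.4·7.5 + 0.6·7.0 = 7.2
A4: 0.4·8.1 + 0.6·7.5 = 7.74
Highest Hurwicz score = 7.74 → A4.

A4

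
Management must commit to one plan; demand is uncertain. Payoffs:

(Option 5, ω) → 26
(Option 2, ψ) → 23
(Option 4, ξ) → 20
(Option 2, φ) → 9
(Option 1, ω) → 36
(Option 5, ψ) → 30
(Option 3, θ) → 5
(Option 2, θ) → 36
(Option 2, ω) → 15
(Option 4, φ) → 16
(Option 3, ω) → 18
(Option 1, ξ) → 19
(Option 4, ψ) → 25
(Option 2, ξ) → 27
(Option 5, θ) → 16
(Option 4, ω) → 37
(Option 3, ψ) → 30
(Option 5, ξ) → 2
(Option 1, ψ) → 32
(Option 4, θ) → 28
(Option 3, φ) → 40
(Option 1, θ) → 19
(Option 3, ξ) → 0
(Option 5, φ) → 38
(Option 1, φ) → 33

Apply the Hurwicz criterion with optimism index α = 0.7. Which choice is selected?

Option 1

Option 1: 0.7·36 + 0.3·19 = 30.9
Option 2: 0.7·36 + 0.3·9 = 27.9
Option 3: 0.7·40 + 0.3·0 = 28
Option 4: 0.7·37 + 0.3·16 = 30.7
Option 5: 0.7·38 + 0.3·2 = 27.2
Highest Hurwicz score = 30.9 → Option 1.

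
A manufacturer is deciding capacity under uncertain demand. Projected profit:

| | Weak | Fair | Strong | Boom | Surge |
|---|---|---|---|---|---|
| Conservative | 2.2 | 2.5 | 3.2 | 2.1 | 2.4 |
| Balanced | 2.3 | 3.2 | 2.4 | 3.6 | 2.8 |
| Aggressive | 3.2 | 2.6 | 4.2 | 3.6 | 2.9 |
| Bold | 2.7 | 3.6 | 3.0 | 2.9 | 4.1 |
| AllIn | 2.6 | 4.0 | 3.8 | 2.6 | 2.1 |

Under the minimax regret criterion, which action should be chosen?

Bold

Column bests: Weak=3.2, Fair=4.0, Strong=4.2, Boom=3.6, Surge=4.1.
Conservative regrets: 1.0, 1.5, 1.0, 1.5, 1.7 → max 1.7
Balanced regrets: 0.9, 0.8, 1.8, 0.0, 1.3 → max 1.8
Aggressive regrets: 0.0, 1.4, 0.0, 0.0, 1.2 → max 1.4
Bold regrets: 0.5, 0.4, 1.2, 0.7, 0.0 → max 1.2
AllIn regrets: 0.6, 0.0, 0.4, 1.0, 2.0 → max 2.0
Smallest max regret = 1.2 → Bold.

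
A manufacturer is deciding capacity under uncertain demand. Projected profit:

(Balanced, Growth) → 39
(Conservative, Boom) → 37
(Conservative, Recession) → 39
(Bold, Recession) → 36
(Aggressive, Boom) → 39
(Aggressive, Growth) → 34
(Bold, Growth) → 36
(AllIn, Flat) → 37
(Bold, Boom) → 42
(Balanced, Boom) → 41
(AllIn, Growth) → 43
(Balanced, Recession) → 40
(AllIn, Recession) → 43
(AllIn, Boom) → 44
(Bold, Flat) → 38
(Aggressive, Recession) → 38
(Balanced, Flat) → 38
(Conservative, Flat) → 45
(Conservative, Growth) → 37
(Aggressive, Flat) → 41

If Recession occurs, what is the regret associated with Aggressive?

5

Best payoff under Recession is 43.
Regret = 43 − 38 = 5.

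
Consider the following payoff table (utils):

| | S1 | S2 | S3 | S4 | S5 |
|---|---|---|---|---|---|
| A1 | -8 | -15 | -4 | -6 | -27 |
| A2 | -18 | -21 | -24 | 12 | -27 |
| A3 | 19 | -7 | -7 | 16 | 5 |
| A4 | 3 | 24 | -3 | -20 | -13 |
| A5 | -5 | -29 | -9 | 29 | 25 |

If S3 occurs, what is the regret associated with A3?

Best payoff under S3 is -3.
Regret = -3 − (-7) = 4.

4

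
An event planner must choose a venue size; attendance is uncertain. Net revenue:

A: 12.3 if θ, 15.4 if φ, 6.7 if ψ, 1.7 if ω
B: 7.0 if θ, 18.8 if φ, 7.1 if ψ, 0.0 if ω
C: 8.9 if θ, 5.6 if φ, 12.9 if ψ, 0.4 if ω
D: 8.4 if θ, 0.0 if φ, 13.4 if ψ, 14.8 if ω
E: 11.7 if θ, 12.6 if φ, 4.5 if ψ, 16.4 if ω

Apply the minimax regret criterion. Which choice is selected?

Column bests: θ=12.3, φ=18.8, ψ=13.4, ω=16.4.
A regrets: 0.0, 3.4, 6.7, 14.7 → max 14.7
B regrets: 5.3, 0.0, 6.3, 16.4 → max 16.4
C regrets: 3.4, 13.2, 0.5, 16.0 → max 16.0
D regrets: 3.9, 18.8, 0.0, 1.6 → max 18.8
E regrets: 0.6, 6.2, 8.9, 0.0 → max 8.9
Smallest max regret = 8.9 → E.

E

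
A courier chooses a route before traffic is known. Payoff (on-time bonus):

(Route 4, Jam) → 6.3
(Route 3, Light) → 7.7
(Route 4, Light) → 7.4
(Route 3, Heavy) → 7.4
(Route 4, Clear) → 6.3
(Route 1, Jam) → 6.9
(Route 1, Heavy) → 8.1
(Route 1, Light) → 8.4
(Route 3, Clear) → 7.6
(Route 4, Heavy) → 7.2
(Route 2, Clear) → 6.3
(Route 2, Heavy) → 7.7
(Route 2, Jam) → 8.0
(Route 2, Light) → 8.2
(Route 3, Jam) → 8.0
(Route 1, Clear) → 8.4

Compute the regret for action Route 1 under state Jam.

Best payoff under Jam is 8.0.
Regret = 8.0 − 6.9 = 1.1.

1.1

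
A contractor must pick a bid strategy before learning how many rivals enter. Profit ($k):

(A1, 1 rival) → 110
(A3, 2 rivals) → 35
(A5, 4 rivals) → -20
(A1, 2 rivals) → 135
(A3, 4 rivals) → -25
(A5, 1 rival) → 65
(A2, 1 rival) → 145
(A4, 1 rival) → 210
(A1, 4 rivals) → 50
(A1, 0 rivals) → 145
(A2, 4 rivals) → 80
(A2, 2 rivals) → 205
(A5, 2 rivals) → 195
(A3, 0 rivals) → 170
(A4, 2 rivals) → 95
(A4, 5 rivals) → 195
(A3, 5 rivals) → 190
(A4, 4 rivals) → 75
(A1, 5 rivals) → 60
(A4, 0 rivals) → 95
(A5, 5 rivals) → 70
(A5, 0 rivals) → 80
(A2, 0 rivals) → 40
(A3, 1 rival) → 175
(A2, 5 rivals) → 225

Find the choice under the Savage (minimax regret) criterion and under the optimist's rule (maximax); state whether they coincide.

Column bests: 0 rivals=170, 1 rival=210, 2 rivals=205, 4 rivals=80, 5 rivals=225.
A1 regrets: 25, 100, 70, 30, 165 → max 165
A2 regrets: 130, 65, 0, 0, 0 → max 130
A3 regrets: 0, 35, 170, 105, 35 → max 170
A4 regrets: 75, 0, 110, 5, 30 → max 110
A5 regrets: 90, 145, 10, 100, 155 → max 155
Smallest max regret = 110 → A4.
Row maxima: A1=145, A2=225, A3=190, A4=210, A5=195
Best best-case = 225 → A2.

minimax regret → A4; maximax → A2 (disagree)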